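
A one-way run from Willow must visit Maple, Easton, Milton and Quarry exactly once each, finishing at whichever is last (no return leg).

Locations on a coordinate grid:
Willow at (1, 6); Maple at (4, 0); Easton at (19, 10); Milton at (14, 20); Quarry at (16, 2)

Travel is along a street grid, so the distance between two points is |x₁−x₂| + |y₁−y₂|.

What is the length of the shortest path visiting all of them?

Minimum one-way distance = 49.

There are 4! = 24 possible orderings.
Willow - Maple - Easton - Milton - Quarry: 9+25+15+20 = 69
Willow - Maple - Easton - Quarry - Milton: 9+25+11+20 = 65
Willow - Maple - Milton - Easton - Quarry: 9+30+15+11 = 65
Willow - Maple - Milton - Quarry - Easton: 9+30+20+11 = 70
Willow - Maple - Quarry - Easton - Milton: 9+14+11+15 = 49
Willow - Maple - Quarry - Milton - Easton: 9+14+20+15 = 58
Willow - Easton - Maple - Milton - Quarry: 22+25+30+20 = 97
Willow - Easton - Maple - Quarry - Milton: 22+25+14+20 = 81
Willow - Easton - Milton - Maple - Quarry: 22+15+30+14 = 81
Willow - Easton - Milton - Quarry - Maple: 22+15+20+14 = 71
Willow - Easton - Quarry - Maple - Milton: 22+11+14+30 = 77
Willow - Easton - Quarry - Milton - Maple: 22+11+20+30 = 83
Willow - Milton - Maple - Easton - Quarry: 27+30+25+11 = 93
Willow - Milton - Maple - Quarry - Easton: 27+30+14+11 = 82
… (10 more)
The minimum is 49.
One shortest path: Willow → Maple → Quarry → Easton → Milton.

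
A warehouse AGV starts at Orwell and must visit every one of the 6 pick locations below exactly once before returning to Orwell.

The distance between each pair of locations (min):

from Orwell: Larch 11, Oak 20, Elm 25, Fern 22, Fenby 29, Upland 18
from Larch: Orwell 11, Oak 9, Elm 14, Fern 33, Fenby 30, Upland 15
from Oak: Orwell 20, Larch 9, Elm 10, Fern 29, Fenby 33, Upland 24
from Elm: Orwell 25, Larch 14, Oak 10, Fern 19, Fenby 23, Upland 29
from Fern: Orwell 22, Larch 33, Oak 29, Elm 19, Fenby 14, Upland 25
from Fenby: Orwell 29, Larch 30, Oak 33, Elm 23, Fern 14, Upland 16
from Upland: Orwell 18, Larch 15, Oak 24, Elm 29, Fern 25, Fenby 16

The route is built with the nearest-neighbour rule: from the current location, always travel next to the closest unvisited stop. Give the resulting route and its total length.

97 min along Orwell → Larch → Oak → Elm → Fern → Fenby → Upland → Orwell.

From Orwell: distances to unvisited — Larch=11, Upland=18, Oak=20, Fern=22, Elm=25, Fenby=29. Nearest is Larch (11).
From Larch: distances to unvisited — Oak=9, Elm=14, Upland=15, Fenby=30, Fern=33. Nearest is Oak (9).
From Oak: distances to unvisited — Elm=10, Upland=24, Fern=29, Fenby=33. Nearest is Elm (10).
From Elm: distances to unvisited — Fern=19, Fenby=23, Upland=29. Nearest is Fern (19).
From Fern: distances to unvisited — Fenby=14, Upland=25. Nearest is Fenby (14).
From Fenby: distances to unvisited — Upland=16. Nearest is Upland (16).
Return Upland→Orwell: 18.
Total = 11 + 9 + 10 + 19 + 14 + 16 + 18 = 97.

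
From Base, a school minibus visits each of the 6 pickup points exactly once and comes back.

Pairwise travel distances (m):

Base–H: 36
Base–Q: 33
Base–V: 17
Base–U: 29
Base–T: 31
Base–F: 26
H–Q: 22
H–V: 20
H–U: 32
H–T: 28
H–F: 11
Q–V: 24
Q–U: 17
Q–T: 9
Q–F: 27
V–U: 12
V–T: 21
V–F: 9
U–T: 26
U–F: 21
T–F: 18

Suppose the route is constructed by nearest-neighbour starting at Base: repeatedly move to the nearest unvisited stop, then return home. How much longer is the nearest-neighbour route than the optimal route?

From Base: V=17, F=26, U=29, T=31, Q=33, H=36 → choose V (17).
From V: F=9, U=12, H=20, T=21, Q=24 → choose F (9).
From F: H=11, T=18, U=21, Q=27 → choose H (11).
From H: Q=22, T=28, U=32 → choose Q (22).
From Q: T=9, U=17 → choose T (9).
From T: U=26 → choose U (26).
NN route Base → V → F → H → Q → T → U → Base costs 123.
Optimal: Base → H → F → T → Q → U → V → Base costs 120 (by enumerating all 360 distinct tours).
Excess = 123 − 120 = 3.

3 m longer than the optimal tour.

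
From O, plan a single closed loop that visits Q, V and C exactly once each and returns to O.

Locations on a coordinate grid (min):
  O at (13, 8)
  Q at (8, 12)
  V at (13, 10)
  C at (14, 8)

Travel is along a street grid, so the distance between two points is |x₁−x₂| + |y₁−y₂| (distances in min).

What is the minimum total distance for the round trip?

Shortest round trip = 20 min.

O→Q→V→C→O: 9+7+3+1 = 20
O→Q→C→V→O: 9+10+3+2 = 24
O→V→Q→C→O: 2+7+10+1 = 20
The minimum is 20.
One optimal route: O → Q → V → C → O (or its reverse).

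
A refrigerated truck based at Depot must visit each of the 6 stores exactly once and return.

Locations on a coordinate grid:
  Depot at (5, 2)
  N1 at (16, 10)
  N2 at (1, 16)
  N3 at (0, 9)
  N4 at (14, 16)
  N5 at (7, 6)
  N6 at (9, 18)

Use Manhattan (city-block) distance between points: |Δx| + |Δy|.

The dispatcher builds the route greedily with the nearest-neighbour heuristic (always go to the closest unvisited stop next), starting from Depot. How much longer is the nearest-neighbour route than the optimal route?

4 longer than the optimal tour.

From Depot: N5=6, N3=12, N2=18, N1=19, N6=20, N4=23 → choose N5 (6).
From N5: N3=10, N1=13, N6=14, N2=16, N4=17 → choose N3 (10).
From N3: N2=8, N1=17, N6=18, N4=21 → choose N2 (8).
From N2: N6=10, N4=13, N1=21 → choose N6 (10).
From N6: N4=7, N1=15 → choose N4 (7).
From N4: N1=8 → choose N1 (8).
NN route Depot → N5 → N3 → N2 → N6 → N4 → N1 → Depot costs 68.
Optimal: Depot → N3 → N2 → N6 → N4 → N1 → N5 → Depot costs 64 (by enumerating all 360 distinct tours).
Excess = 68 − 64 = 4.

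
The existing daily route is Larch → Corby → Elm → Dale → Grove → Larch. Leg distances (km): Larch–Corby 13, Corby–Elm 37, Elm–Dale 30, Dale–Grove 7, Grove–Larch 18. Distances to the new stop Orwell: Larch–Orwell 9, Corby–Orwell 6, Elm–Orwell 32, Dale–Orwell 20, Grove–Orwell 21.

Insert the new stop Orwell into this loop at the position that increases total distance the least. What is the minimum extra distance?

Insertion cost between consecutive stops i–j is d(i,Orwell) + d(Orwell,j) − d(i,j):
  between Larch and Corby: 9 + 6 − 13 = 2
  between Corby and Elm: 6 + 32 − 37 = 1
  between Elm and Dale: 32 + 20 − 30 = 22
  between Dale and Grove: 20 + 21 − 7 = 34
  between Grove and Larch: 21 + 9 − 18 = 12
Cheapest insertion is between Corby and Elm, adding 1.
New total = 105 + 1 = 106.

Minimum extra distance: 1 km, inserting Orwell between Corby and Elm.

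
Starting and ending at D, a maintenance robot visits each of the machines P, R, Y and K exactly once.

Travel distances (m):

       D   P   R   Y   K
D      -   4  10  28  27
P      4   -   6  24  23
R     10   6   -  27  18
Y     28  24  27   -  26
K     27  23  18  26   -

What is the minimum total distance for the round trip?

With 4 stops there are 4!/2 = 12 distinct round trips (a route and its reverse cost the same).
D → P → R → Y → K → D: 4+6+27+26+27 = 90
D → P → R → K → Y → D: 4+6+18+26+28 = 82
D → P → Y → R → K → D: 4+24+27+18+27 = 100
D → P → Y → K → R → D: 4+24+26+18+10 = 82
D → P → K → R → Y → D: 4+23+18+27+28 = 100
D → P → K → Y → R → D: 4+23+26+27+10 = 90
D → R → P → Y → K → D: 10+6+24+26+27 = 93
D → R → P → K → Y → D: 10+6+23+26+28 = 93
D → R → Y → P → K → D: 10+27+24+23+27 = 111
D → R → K → P → Y → D: 10+18+23+24+28 = 103
D → Y → P → R → K → D: 28+24+6+18+27 = 103
D → Y → R → P → K → D: 28+27+6+23+27 = 111
The minimum is 82.
One optimal route: D → P → R → K → Y → D (or its reverse).

Shortest round trip = 82 m.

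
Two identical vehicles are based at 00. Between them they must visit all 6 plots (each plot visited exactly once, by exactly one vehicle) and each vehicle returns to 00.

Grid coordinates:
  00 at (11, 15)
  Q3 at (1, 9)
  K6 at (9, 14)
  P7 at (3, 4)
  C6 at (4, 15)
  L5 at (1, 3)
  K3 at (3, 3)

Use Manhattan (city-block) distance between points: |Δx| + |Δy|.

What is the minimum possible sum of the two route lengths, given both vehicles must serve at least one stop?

There are 2^5 − 1 = 31 ways to divide the 6 stops into two non-empty groups. For each, the best each vehicle can do is its own shortest tour through its group:
  {Q3} + {K6, P7, C6, L5, K3}: 32 + 44 = 76
  {K6} + {Q3, P7, C6, L5, K3}: 6 + 44 = 50
  {Q3, K6} + {P7, C6, L5, K3}: 32 + 44 = 76
  {P7} + {Q3, K6, C6, L5, K3}: 38 + 44 = 82
  {Q3, P7} + {K6, C6, L5, K3}: 42 + 44 = 86
  {K6, P7} + {Q3, C6, L5, K3}: 38 + 44 = 82
  … (31 splits in total)
Best: vehicle 1 00 → K6 → 00 = 6; vehicle 2 00 → Q3 → L5 → K3 → P7 → C6 → 00 = 44; combined 50.

50 — the smallest possible combined total.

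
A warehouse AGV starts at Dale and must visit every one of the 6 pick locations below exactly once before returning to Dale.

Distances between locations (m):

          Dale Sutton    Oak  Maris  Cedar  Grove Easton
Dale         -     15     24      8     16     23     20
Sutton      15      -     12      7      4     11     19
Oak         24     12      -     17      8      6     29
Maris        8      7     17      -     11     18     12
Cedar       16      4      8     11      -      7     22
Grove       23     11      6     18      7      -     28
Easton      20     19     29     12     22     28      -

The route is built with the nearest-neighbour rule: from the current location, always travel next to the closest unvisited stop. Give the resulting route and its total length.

Dale → [Maris:8 / Sutton:15 / Cedar:16 / Easton:20 / Grove:23 / Oak:24] → Maris (8)
Maris → [Sutton:7 / Cedar:11 / Easton:12 / Oak:17 / Grove:18] → Sutton (7)
Sutton → [Cedar:4 / Grove:11 / Oak:12 / Easton:19] → Cedar (4)
Cedar → [Grove:7 / Oak:8 / Easton:22] → Grove (7)
Grove → [Oak:6 / Easton:28] → Oak (6)
Oak → [Easton:29] → Easton (29)
Return Easton→Dale: 20.
Total = 8 + 7 + 4 + 7 + 6 + 29 + 20 = 81.

Total distance 81 m via the nearest-neighbour route Dale → Maris → Sutton → Cedar → Grove → Oak → Easton → Dale.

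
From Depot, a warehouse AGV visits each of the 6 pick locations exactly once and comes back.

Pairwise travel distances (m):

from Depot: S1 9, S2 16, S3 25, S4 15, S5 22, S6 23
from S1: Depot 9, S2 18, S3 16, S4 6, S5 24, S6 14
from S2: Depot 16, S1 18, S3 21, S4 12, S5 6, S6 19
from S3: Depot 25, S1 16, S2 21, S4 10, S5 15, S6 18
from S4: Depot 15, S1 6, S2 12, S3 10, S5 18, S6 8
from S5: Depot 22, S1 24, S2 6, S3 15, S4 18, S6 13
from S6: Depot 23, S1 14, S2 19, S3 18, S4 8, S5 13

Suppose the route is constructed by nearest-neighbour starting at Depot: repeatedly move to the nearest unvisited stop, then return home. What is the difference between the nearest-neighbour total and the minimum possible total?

Depot: S1=9, S4=15, S2=16, S5=22, S6=23, S3=25 ⇒ S1
S1: S4=6, S6=14, S3=16, S2=18, S5=24 ⇒ S4
S4: S6=8, S3=10, S2=12, S5=18 ⇒ S6
S6: S5=13, S3=18, S2=19 ⇒ S5
S5: S2=6, S3=15 ⇒ S2
S2: S3=21 ⇒ S3
NN route Depot → S1 → S4 → S6 → S5 → S2 → S3 → Depot costs 88.
Optimal: Depot → S1 → S3 → S4 → S6 → S5 → S2 → Depot costs 78 (by enumerating all 360 distinct tours).
Excess = 88 − 78 = 10.

Excess over optimum: 10 m.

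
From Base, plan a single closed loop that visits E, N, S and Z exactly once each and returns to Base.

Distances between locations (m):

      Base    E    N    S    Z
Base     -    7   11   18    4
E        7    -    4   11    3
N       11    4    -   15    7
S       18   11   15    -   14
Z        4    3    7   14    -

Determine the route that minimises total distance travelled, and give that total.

Minimum total distance: 44 m.

Base-E-N-S-Z-Base: 7+4+15+14+4 = 44
Base-E-N-Z-S-Base: 7+4+7+14+18 = 50
Base-E-S-N-Z-Base: 7+11+15+7+4 = 44
Base-E-S-Z-N-Base: 7+11+14+7+11 = 50
Base-E-Z-N-S-Base: 7+3+7+15+18 = 50
Base-E-Z-S-N-Base: 7+3+14+15+11 = 50
Base-N-E-S-Z-Base: 11+4+11+14+4 = 44
Base-N-E-Z-S-Base: 11+4+3+14+18 = 50
Base-N-S-E-Z-Base: 11+15+11+3+4 = 44
Base-N-Z-E-S-Base: 11+7+3+11+18 = 50
Base-S-E-N-Z-Base: 18+11+4+7+4 = 44
Base-S-N-E-Z-Base: 18+15+4+3+4 = 44
The minimum is 44.
One optimal route: Base → E → N → S → Z → Base (or its reverse).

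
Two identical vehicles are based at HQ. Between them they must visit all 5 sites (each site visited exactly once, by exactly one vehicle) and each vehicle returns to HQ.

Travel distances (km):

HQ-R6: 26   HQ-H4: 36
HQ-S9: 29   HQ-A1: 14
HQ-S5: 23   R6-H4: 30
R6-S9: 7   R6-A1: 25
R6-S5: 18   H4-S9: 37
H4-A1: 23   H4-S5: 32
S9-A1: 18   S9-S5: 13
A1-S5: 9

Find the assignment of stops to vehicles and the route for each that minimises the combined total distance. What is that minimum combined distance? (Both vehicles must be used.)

Try each way of splitting the stops between the two vehicles (each non-empty) and, for each split, find the best tour for each vehicle:
  {R6} + {H4, S9, A1, S5}: 52 + 109 = 161
  {H4} + {R6, S9, A1, S5}: 72 + 69 = 141
  {R6, H4} + {S9, A1, S5}: 92 + 65 = 157
  {S9} + {R6, H4, A1, S5}: 58 + 107 = 165
  {R6, S9} + {H4, A1, S5}: 62 + 91 = 153
  {H4, S9} + {R6, A1, S5}: 102 + 67 = 169
  … (15 splits in total)
  {A1} + {R6, H4, S9, S5}: 28 + 109 = 137  ← best
Best: vehicle 1 HQ → A1 → HQ = 28; vehicle 2 HQ → H4 → R6 → S9 → S5 → HQ = 109; combined 137.

Minimum combined distance: 137 km.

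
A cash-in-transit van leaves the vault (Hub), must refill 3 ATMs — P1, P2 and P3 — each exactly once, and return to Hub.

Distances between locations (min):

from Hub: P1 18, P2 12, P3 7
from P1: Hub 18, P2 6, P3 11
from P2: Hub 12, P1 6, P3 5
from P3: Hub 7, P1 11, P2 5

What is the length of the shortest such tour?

Shortest round trip = 36 min.

There are 3 distinct closed tours to check (reversals are equivalent).
Hub→P1→P2→P3→Hub: 18+6+5+7 = 36
Hub→P1→P3→P2→Hub: 18+11+5+12 = 46
Hub→P2→P1→P3→Hub: 12+6+11+7 = 36
The minimum is 36.
One optimal route: Hub → P1 → P2 → P3 → Hub (or its reverse).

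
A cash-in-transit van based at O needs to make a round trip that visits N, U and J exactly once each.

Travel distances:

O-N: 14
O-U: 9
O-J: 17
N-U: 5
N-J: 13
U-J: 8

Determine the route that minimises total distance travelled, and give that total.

44 — the shortest possible round trip.

O→N→U→J→O: 14+5+8+17 = 44
O→N→J→U→O: 14+13+8+9 = 44
O→U→N→J→O: 9+5+13+17 = 44
The minimum is 44.
One optimal route: O → N → U → J → O (or its reverse).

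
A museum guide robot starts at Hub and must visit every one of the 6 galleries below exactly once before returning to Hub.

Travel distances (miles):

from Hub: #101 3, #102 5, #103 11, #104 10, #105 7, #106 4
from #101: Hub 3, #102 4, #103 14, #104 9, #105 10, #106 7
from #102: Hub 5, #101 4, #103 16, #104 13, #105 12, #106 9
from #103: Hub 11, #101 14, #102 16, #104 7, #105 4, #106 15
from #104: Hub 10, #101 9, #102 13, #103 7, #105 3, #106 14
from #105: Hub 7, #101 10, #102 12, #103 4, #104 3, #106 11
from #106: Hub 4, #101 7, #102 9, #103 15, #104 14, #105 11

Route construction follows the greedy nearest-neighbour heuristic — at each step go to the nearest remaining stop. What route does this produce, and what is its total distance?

48 miles along Hub → #101 → #102 → #106 → #105 → #104 → #103 → Hub.

Hub → [#101:3 / #106:4 / #102:5 / #105:7 / #104:10 / #103:11] → #101 (3)
#101 → [#102:4 / #106:7 / #104:9 / #105:10 / #103:14] → #102 (4)
#102 → [#106:9 / #105:12 / #104:13 / #103:16] → #106 (9)
#106 → [#105:11 / #104:14 / #103:15] → #105 (11)
#105 → [#104:3 / #103:4] → #104 (3)
#104 → [#103:7] → #103 (7)
Return #103→Hub: 11.
Total = 3 + 4 + 9 + 11 + 3 + 7 + 11 = 48.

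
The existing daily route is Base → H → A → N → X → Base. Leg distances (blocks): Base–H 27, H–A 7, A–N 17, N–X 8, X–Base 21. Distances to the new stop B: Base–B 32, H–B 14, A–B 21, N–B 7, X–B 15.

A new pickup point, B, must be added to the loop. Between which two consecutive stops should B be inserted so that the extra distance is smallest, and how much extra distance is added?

Insertion cost between consecutive stops i–j is d(i,B) + d(B,j) − d(i,j):
  between Base and H: 32 + 14 − 27 = 19
  between H and A: 14 + 21 − 7 = 28
  between A and N: 21 + 7 − 17 = 11
  between N and X: 7 + 15 − 8 = 14
  between X and Base: 15 + 32 − 21 = 26
Cheapest insertion is between A and N, adding 11.
New total = 80 + 11 = 91.

+11 blocks — insert B between A and N.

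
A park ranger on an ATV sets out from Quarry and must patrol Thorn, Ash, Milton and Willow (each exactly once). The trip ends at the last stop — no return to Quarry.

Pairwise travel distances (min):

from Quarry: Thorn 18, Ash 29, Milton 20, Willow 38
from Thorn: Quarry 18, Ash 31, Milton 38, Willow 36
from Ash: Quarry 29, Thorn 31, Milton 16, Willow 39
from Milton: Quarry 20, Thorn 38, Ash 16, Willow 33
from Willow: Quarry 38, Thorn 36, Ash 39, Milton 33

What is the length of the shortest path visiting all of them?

There are 4! = 24 possible orderings.
Quarry → Thorn → Ash → Milton → Willow: 18+31+16+33 = 98
Quarry → Thorn → Ash → Willow → Milton: 18+31+39+33 = 121
Quarry → Thorn → Milton → Ash → Willow: 18+38+16+39 = 111
Quarry → Thorn → Milton → Willow → Ash: 18+38+33+39 = 128
Quarry → Thorn → Willow → Ash → Milton: 18+36+39+16 = 109
Quarry → Thorn → Willow → Milton → Ash: 18+36+33+16 = 103
Quarry → Ash → Thorn → Milton → Willow: 29+31+38+33 = 131
Quarry → Ash → Thorn → Willow → Milton: 29+31+36+33 = 129
Quarry → Ash → Milton → Thorn → Willow: 29+16+38+36 = 119
Quarry → Ash → Milton → Willow → Thorn: 29+16+33+36 = 114
Quarry → Ash → Willow → Thorn → Milton: 29+39+36+38 = 142
Quarry → Ash → Willow → Milton → Thorn: 29+39+33+38 = 139
Quarry → Milton → Thorn → Ash → Willow: 20+38+31+39 = 128
Quarry → Milton → Thorn → Willow → Ash: 20+38+36+39 = 133
… (10 more)
The minimum is 98.
One shortest path: Quarry → Thorn → Ash → Milton → Willow.

98 min — the minimum one-way total.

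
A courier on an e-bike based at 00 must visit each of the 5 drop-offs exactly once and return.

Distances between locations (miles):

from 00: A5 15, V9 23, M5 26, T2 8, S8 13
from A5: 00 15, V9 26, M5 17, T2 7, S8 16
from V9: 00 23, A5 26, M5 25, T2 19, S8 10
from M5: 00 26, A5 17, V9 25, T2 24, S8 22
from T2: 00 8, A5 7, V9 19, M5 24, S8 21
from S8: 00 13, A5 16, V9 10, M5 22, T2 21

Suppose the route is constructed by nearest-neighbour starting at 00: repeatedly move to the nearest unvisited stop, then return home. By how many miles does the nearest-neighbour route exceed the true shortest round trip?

Excess over optimum: 12 miles.

From 00: T2=8, S8=13, A5=15, V9=23, M5=26 → choose T2 (8).
From T2: A5=7, V9=19, S8=21, M5=24 → choose A5 (7).
From A5: S8=16, M5=17, V9=26 → choose S8 (16).
From S8: V9=10, M5=22 → choose V9 (10).
From V9: M5=25 → choose M5 (25).
NN route 00 → T2 → A5 → S8 → V9 → M5 → 00 costs 92.
Optimal: 00 → T2 → A5 → M5 → V9 → S8 → 00 costs 80 (by enumerating all 60 distinct tours).
Excess = 92 − 80 = 12.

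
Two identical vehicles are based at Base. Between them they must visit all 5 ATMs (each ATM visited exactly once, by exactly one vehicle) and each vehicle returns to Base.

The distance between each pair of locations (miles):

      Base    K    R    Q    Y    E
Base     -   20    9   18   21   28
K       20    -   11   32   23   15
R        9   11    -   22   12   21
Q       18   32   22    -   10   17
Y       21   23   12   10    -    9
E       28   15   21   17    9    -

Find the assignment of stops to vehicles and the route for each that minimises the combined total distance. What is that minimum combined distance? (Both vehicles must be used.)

90 miles — the smallest possible combined total.

Check every non-empty split of the stops between the two vehicles; for each half take its own optimal tour:
  {K} + {R, Q, Y, E}: 40 + 65 = 105
  {R} + {K, Q, Y, E}: 18 + 72 = 90
  {K, R} + {Q, Y, E}: 40 + 65 = 105
  {Q} + {K, R, Y, E}: 36 + 65 = 101
  {K, Q} + {R, Y, E}: 70 + 58 = 128
  {R, Q} + {K, Y, E}: 49 + 65 = 114
  … (15 splits in total)
Best: vehicle 1 Base → R → Base = 18; vehicle 2 Base → K → E → Y → Q → Base = 72; combined 90.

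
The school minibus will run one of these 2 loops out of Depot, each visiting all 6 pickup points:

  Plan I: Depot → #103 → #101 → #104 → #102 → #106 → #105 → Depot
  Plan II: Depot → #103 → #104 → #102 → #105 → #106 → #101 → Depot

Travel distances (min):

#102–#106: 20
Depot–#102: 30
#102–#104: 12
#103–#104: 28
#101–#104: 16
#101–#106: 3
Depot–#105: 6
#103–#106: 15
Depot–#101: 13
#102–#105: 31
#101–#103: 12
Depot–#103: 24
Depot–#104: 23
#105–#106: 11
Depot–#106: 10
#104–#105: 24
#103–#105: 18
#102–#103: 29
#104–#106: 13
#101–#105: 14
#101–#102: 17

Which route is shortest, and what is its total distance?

Shortest is Plan I, total 101 min.

Plan I: 24 + 12 + 16 + 12 + 20 + 11 + 6 = 101
Plan II: 24 + 28 + 12 + 31 + 11 + 3 + 13 = 122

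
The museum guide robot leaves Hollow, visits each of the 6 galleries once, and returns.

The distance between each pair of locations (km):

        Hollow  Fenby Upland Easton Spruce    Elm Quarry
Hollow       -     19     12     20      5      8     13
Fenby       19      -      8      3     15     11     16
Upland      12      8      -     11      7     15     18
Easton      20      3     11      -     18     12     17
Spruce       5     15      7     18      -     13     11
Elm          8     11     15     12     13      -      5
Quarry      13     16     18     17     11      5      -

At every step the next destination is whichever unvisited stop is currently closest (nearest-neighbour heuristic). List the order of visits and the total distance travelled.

From Hollow: distances to unvisited — Spruce=5, Elm=8, Upland=12, Quarry=13, Fenby=19, Easton=20. Nearest is Spruce (5).
From Spruce: distances to unvisited — Upland=7, Quarry=11, Elm=13, Fenby=15, Easton=18. Nearest is Upland (7).
From Upland: distances to unvisited — Fenby=8, Easton=11, Elm=15, Quarry=18. Nearest is Fenby (8).
From Fenby: distances to unvisited — Easton=3, Elm=11, Quarry=16. Nearest is Easton (3).
From Easton: distances to unvisited — Elm=12, Quarry=17. Nearest is Elm (12).
From Elm: distances to unvisited — Quarry=5. Nearest is Quarry (5).
Return Quarry→Hollow: 13.
Total = 5 + 7 + 8 + 3 + 12 + 5 + 13 = 53.

53 km along Hollow → Spruce → Upland → Fenby → Easton → Elm → Quarry → Hollow.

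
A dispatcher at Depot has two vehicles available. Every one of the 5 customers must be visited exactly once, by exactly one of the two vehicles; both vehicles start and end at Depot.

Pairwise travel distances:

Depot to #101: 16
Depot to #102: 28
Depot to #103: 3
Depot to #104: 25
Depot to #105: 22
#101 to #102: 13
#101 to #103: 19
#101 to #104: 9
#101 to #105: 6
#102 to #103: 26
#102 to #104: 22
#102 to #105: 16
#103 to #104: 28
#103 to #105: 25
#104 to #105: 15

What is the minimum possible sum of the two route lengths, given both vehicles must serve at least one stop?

Minimum combined distance: 90.

Try each way of splitting the stops between the two vehicles (each non-empty) and, for each split, find the best tour for each vehicle:
  {#101} + {#102, #103, #104, #105}: 32 + 85 = 117
  {#102} + {#101, #103, #104, #105}: 56 + 68 = 124
  {#101, #102} + {#103, #104, #105}: 57 + 68 = 125
  {#103} + {#101, #102, #104, #105}: 6 + 84 = 90
  {#101, #103} + {#102, #104, #105}: 38 + 84 = 122
  {#102, #103} + {#101, #104, #105}: 57 + 62 = 119
  … (15 splits in total)
Best: vehicle 1 Depot → #103 → Depot = 6; vehicle 2 Depot → #101 → #104 → #105 → #102 → Depot = 84; combined 90.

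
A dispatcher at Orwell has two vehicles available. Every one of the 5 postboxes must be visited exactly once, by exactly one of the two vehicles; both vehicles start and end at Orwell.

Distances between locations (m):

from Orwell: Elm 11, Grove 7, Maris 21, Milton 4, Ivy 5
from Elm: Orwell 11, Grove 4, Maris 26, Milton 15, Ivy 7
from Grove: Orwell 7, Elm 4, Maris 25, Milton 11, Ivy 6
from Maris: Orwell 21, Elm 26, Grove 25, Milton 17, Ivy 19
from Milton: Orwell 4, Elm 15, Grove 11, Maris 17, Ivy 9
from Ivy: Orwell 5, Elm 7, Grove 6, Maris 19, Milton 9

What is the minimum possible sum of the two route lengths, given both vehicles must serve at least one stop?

Try each way of splitting the stops between the two vehicles (each non-empty) and, for each split, find the best tour for each vehicle:
  {Elm} + {Grove, Maris, Milton, Ivy}: 22 + 53 = 75
  {Grove} + {Elm, Maris, Milton, Ivy}: 14 + 58 = 72
  {Elm, Grove} + {Maris, Milton, Ivy}: 22 + 45 = 67
  {Maris} + {Elm, Grove, Milton, Ivy}: 42 + 31 = 73
  {Elm, Maris} + {Grove, Milton, Ivy}: 58 + 26 = 84
  {Grove, Maris} + {Elm, Milton, Ivy}: 53 + 31 = 84
  … (15 splits in total)
  {Maris, Milton} + {Elm, Grove, Ivy}: 42 + 23 = 65  ← best
Best: vehicle 1 Orwell → Maris → Milton → Orwell = 42; vehicle 2 Orwell → Grove → Elm → Ivy → Orwell = 23; combined 65.

Minimum combined distance: 65 m.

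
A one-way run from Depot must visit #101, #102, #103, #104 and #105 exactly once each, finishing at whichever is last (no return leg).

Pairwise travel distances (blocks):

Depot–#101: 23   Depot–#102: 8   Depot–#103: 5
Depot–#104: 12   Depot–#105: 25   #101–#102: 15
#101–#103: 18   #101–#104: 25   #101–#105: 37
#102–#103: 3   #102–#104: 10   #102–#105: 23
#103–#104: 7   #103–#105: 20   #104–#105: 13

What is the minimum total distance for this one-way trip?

There are 5! = 120 possible orderings.
Depot→#101→#102→#103→#104→#105: 23+15+3+7+13 = 61
Depot→#101→#102→#103→#105→#104: 23+15+3+20+13 = 74
Depot→#101→#102→#104→#103→#105: 23+15+10+7+20 = 75
Depot→#101→#102→#104→#105→#103: 23+15+10+13+20 = 81
Depot→#101→#102→#105→#103→#104: 23+15+23+20+7 = 88
Depot→#101→#102→#105→#104→#103: 23+15+23+13+7 = 81
Depot→#101→#103→#102→#104→#105: 23+18+3+10+13 = 67
Depot→#101→#103→#102→#105→#104: 23+18+3+23+13 = 80
Depot→#101→#103→#104→#102→#105: 23+18+7+10+23 = 81
Depot→#101→#103→#104→#105→#102: 23+18+7+13+23 = 84
Depot→#101→#103→#105→#102→#104: 23+18+20+23+10 = 94
Depot→#101→#103→#105→#104→#102: 23+18+20+13+10 = 84
Depot→#101→#104→#102→#103→#105: 23+25+10+3+20 = 81
Depot→#101→#104→#102→#105→#103: 23+25+10+23+20 = 101
… (106 more)
The minimum is 61.
One shortest path: Depot → #101 → #102 → #103 → #104 → #105.

61 blocks — the minimum one-way total.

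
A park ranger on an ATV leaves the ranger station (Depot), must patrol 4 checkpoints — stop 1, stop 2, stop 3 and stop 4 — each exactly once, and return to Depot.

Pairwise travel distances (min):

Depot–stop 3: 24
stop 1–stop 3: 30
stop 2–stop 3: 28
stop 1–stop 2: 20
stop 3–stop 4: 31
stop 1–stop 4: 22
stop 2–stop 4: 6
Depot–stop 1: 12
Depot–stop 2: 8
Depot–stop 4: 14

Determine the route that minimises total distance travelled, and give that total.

Minimum total distance: 87 min.

There are 12 distinct closed tours to check (reversals are equivalent).
Depot → stop 1 → stop 2 → stop 3 → stop 4 → Depot: 12+20+28+31+14 = 105
Depot → stop 1 → stop 2 → stop 4 → stop 3 → Depot: 12+20+6+31+24 = 93
Depot → stop 1 → stop 3 → stop 2 → stop 4 → Depot: 12+30+28+6+14 = 90
Depot → stop 1 → stop 3 → stop 4 → stop 2 → Depot: 12+30+31+6+8 = 87
Depot → stop 1 → stop 4 → stop 2 → stop 3 → Depot: 12+22+6+28+24 = 92
Depot → stop 1 → stop 4 → stop 3 → stop 2 → Depot: 12+22+31+28+8 = 101
Depot → stop 2 → stop 1 → stop 3 → stop 4 → Depot: 8+20+30+31+14 = 103
Depot → stop 2 → stop 1 → stop 4 → stop 3 → Depot: 8+20+22+31+24 = 105
Depot → stop 2 → stop 3 → stop 1 → stop 4 → Depot: 8+28+30+22+14 = 102
Depot → stop 2 → stop 4 → stop 1 → stop 3 → Depot: 8+6+22+30+24 = 90
Depot → stop 3 → stop 1 → stop 2 → stop 4 → Depot: 24+30+20+6+14 = 94
Depot → stop 3 → stop 2 → stop 1 → stop 4 → Depot: 24+28+20+22+14 = 108
The minimum is 87.
One optimal route: Depot → stop 1 → stop 3 → stop 4 → stop 2 → Depot (or its reverse).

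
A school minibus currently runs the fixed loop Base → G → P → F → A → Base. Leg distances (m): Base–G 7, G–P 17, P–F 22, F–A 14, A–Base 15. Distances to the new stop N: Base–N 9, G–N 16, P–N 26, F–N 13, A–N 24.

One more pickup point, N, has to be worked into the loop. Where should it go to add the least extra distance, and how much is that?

Adding 17 m by placing N on the P–F leg.

Insertion cost between consecutive stops i–j is d(i,N) + d(N,j) − d(i,j):
  between Base and G: 9 + 16 − 7 = 18
  between G and P: 16 + 26 − 17 = 25
  between P and F: 26 + 13 − 22 = 17
  between F and A: 13 + 24 − 14 = 23
  between A and Base: 24 + 9 − 15 = 18
Cheapest insertion is between P and F, adding 17.
New total = 75 + 17 = 92.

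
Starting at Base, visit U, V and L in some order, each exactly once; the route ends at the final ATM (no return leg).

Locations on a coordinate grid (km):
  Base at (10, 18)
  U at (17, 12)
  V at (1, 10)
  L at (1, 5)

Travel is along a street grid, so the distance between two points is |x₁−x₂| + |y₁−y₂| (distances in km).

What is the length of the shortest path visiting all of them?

36 km — the minimum one-way total.

There are 3! = 6 possible orderings.
Base→U→V→L: 13+18+5 = 36
Base→U→L→V: 13+23+5 = 41
Base→V→U→L: 17+18+23 = 58
Base→V→L→U: 17+5+23 = 45
Base→L→U→V: 22+23+18 = 63
Base→L→V→U: 22+5+18 = 45
The minimum is 36.
One shortest path: Base → U → V → L.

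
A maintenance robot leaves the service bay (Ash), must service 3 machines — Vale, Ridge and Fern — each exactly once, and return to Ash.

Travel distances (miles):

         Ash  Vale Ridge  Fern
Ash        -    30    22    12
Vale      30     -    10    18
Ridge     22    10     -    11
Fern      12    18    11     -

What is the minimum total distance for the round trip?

There are 3 distinct closed tours to check (reversals are equivalent).
Ash→Vale→Ridge→Fern→Ash: 30+10+11+12 = 63
Ash→Vale→Fern→Ridge→Ash: 30+18+11+22 = 81
Ash→Ridge→Vale→Fern→Ash: 22+10+18+12 = 62
The minimum is 62.
One optimal route: Ash → Ridge → Vale → Fern → Ash (or its reverse).

62 miles — the shortest possible round trip.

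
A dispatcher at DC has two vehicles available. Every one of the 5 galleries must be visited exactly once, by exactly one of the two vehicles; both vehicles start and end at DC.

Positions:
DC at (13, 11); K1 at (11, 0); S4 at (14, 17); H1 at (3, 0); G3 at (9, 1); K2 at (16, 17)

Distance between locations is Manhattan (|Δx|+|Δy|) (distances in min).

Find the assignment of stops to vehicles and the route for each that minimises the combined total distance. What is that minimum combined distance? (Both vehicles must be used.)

60 min — the smallest possible combined total.

Try each way of splitting the stops between the two vehicles (each non-empty) and, for each split, find the best tour for each vehicle:
  {K1} + {S4, H1, G3, K2}: 26 + 60 = 86
  {S4} + {K1, H1, G3, K2}: 14 + 60 = 74
  {K1, S4} + {H1, G3, K2}: 40 + 60 = 100
  {H1} + {K1, S4, G3, K2}: 42 + 48 = 90
  {K1, H1} + {S4, G3, K2}: 42 + 46 = 88
  {S4, H1} + {K1, G3, K2}: 56 + 48 = 104
  … (15 splits in total)
  {K1, H1, G3} + {S4, K2}: 42 + 18 = 60  ← best
Best: vehicle 1 DC → K1 → H1 → G3 → DC = 42; vehicle 2 DC → S4 → K2 → DC = 18; combined 60.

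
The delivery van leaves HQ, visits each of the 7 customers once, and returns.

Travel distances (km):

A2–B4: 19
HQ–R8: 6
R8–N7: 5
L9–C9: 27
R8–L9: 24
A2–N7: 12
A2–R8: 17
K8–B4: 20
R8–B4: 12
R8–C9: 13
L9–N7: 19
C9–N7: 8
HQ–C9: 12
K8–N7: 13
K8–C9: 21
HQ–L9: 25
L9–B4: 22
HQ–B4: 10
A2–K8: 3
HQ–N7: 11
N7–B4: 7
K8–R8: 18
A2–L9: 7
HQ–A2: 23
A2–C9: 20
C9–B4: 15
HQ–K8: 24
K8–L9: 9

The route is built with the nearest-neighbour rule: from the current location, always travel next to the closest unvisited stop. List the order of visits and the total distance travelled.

At HQ the remaining stops are R8 6, B4 10, N7 11, C9 12, A2 23, K8 24, L9 25; go to R8.
At R8 the remaining stops are N7 5, B4 12, C9 13, A2 17, K8 18, L9 24; go to N7.
At N7 the remaining stops are B4 7, C9 8, A2 12, K8 13, L9 19; go to B4.
At B4 the remaining stops are C9 15, A2 19, K8 20, L9 22; go to C9.
At C9 the remaining stops are A2 20, K8 21, L9 27; go to A2.
At A2 the remaining stops are K8 3, L9 7; go to K8.
At K8 the remaining stops are L9 9; go to L9.
Return L9→HQ: 25.
Total = 6 + 5 + 7 + 15 + 20 + 3 + 9 + 25 = 90.

Total distance 90 km via the nearest-neighbour route HQ → R8 → N7 → B4 → C9 → A2 → K8 → L9 → HQ.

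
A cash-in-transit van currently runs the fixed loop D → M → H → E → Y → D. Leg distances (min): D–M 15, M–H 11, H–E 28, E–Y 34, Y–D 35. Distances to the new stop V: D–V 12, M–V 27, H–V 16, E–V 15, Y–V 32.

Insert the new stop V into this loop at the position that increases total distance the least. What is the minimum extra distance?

Insertion cost between consecutive stops i–j is d(i,V) + d(V,j) − d(i,j):
  between D and M: 12 + 27 − 15 = 24
  between M and H: 27 + 16 − 11 = 32
  between H and E: 16 + 15 − 28 = 3
  between E and Y: 15 + 32 − 34 = 13
  between Y and D: 32 + 12 − 35 = 9
Cheapest insertion is between H and E, adding 3.
New total = 123 + 3 = 126.

Minimum extra distance: 3 min, inserting V between H and E.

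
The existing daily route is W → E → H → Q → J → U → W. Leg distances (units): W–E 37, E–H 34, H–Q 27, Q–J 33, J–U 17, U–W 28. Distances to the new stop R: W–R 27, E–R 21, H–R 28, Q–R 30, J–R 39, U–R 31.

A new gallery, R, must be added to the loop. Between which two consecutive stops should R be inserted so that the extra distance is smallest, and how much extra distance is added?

Insertion cost between consecutive stops i–j is d(i,R) + d(R,j) − d(i,j):
  between W and E: 27 + 21 − 37 = 11
  between E and H: 21 + 28 − 34 = 15
  between H and Q: 28 + 30 − 27 = 31
  between Q and J: 30 + 39 − 33 = 36
  between J and U: 39 + 31 − 17 = 53
  between U and W: 31 + 27 − 28 = 30
Cheapest insertion is between W and E, adding 11.
New total = 176 + 11 = 187.

Adding 11 by placing R on the W–E leg.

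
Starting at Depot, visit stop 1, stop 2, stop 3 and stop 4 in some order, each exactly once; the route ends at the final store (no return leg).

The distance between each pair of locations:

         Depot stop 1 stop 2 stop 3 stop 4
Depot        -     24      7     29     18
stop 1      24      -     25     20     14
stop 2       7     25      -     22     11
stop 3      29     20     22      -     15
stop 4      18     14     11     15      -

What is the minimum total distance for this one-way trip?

Minimum one-way distance = 52.

There are 4! = 24 possible orderings.
Depot → stop 1 → stop 2 → stop 3 → stop 4: 24+25+22+15 = 86
Depot → stop 1 → stop 2 → stop 4 → stop 3: 24+25+11+15 = 75
Depot → stop 1 → stop 3 → stop 2 → stop 4: 24+20+22+11 = 77
Depot → stop 1 → stop 3 → stop 4 → stop 2: 24+20+15+11 = 70
Depot → stop 1 → stop 4 → stop 2 → stop 3: 24+14+11+22 = 71
Depot → stop 1 → stop 4 → stop 3 → stop 2: 24+14+15+22 = 75
Depot → stop 2 → stop 1 → stop 3 → stop 4: 7+25+20+15 = 67
Depot → stop 2 → stop 1 → stop 4 → stop 3: 7+25+14+15 = 61
Depot → stop 2 → stop 3 → stop 1 → stop 4: 7+22+20+14 = 63
Depot → stop 2 → stop 3 → stop 4 → stop 1: 7+22+15+14 = 58
Depot → stop 2 → stop 4 → stop 1 → stop 3: 7+11+14+20 = 52
Depot → stop 2 → stop 4 → stop 3 → stop 1: 7+11+15+20 = 53
Depot → stop 3 → stop 1 → stop 2 → stop 4: 29+20+25+11 = 85
Depot → stop 3 → stop 1 → stop 4 → stop 2: 29+20+14+11 = 74
… (10 more)
The minimum is 52.
One shortest path: Depot → stop 2 → stop 4 → stop 1 → stop 3.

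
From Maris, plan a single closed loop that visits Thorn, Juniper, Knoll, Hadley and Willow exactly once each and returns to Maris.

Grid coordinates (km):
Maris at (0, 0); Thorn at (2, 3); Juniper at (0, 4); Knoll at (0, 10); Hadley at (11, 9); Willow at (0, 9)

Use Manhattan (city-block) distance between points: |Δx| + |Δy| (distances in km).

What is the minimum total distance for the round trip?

There are 60 distinct closed tours to check (reversals are equivalent).
Maris-Thorn-Juniper-Knoll-Hadley-Willow-Maris: 5+3+6+12+11+9 = 46
Maris-Thorn-Juniper-Knoll-Willow-Hadley-Maris: 5+3+6+1+11+20 = 46
Maris-Thorn-Juniper-Hadley-Knoll-Willow-Maris: 5+3+16+12+1+9 = 46
Maris-Thorn-Juniper-Hadley-Willow-Knoll-Maris: 5+3+16+11+1+10 = 46
Maris-Thorn-Juniper-Willow-Knoll-Hadley-Maris: 5+3+5+1+12+20 = 46
Maris-Thorn-Juniper-Willow-Hadley-Knoll-Maris: 5+3+5+11+12+10 = 46
Maris-Thorn-Knoll-Juniper-Hadley-Willow-Maris: 5+9+6+16+11+9 = 56
Maris-Thorn-Knoll-Juniper-Willow-Hadley-Maris: 5+9+6+5+11+20 = 56
Maris-Thorn-Knoll-Hadley-Juniper-Willow-Maris: 5+9+12+16+5+9 = 56
Maris-Thorn-Knoll-Hadley-Willow-Juniper-Maris: 5+9+12+11+5+4 = 46
Maris-Thorn-Knoll-Willow-Juniper-Hadley-Maris: 5+9+1+5+16+20 = 56
Maris-Thorn-Knoll-Willow-Hadley-Juniper-Maris: 5+9+1+11+16+4 = 46
Maris-Thorn-Hadley-Juniper-Knoll-Willow-Maris: 5+15+16+6+1+9 = 52
Maris-Thorn-Hadley-Juniper-Willow-Knoll-Maris: 5+15+16+5+1+10 = 52
… (46 more)
Maris-Thorn-Hadley-Knoll-Willow-Juniper-Maris: 5+15+12+1+5+4 = 42  ← best
The minimum is 42.
One optimal route: Maris → Thorn → Hadley → Knoll → Willow → Juniper → Maris (or its reverse).

42 km — the shortest possible round trip.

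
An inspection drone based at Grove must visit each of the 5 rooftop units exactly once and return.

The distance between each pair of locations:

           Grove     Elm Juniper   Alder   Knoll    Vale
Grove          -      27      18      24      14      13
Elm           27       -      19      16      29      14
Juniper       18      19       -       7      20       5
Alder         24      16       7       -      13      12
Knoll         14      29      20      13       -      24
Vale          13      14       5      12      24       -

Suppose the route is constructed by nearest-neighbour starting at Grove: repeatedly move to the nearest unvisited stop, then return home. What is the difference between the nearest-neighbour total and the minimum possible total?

Excess over optimum: 14.

Grove: Vale=13, Knoll=14, Juniper=18, Alder=24, Elm=27 ⇒ Vale
Vale: Juniper=5, Alder=12, Elm=14, Knoll=24 ⇒ Juniper
Juniper: Alder=7, Elm=19, Knoll=20 ⇒ Alder
Alder: Knoll=13, Elm=16 ⇒ Knoll
Knoll: Elm=29 ⇒ Elm
NN route Grove → Vale → Juniper → Alder → Knoll → Elm → Grove costs 94.
Optimal: Grove → Elm → Vale → Juniper → Alder → Knoll → Grove costs 80 (by enumerating all 60 distinct tours).
Excess = 94 − 80 = 14.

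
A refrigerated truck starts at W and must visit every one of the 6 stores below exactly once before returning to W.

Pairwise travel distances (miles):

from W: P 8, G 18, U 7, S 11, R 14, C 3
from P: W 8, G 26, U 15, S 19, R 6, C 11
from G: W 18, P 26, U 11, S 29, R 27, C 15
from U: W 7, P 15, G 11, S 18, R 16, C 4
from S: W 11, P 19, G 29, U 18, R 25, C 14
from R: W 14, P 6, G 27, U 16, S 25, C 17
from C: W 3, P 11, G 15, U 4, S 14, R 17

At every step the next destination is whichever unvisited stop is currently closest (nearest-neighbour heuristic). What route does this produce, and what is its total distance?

Total distance 86 miles via the nearest-neighbour route W → C → U → G → P → R → S → W.

W → [C:3 / U:7 / P:8 / S:11 / R:14 / G:18] → C (3)
C → [U:4 / P:11 / S:14 / G:15 / R:17] → U (4)
U → [G:11 / P:15 / R:16 / S:18] → G (11)
G → [P:26 / R:27 / S:29] → P (26)
P → [R:6 / S:19] → R (6)
R → [S:25] → S (25)
Return S→W: 11.
Total = 3 + 4 + 11 + 26 + 6 + 25 + 11 = 86.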